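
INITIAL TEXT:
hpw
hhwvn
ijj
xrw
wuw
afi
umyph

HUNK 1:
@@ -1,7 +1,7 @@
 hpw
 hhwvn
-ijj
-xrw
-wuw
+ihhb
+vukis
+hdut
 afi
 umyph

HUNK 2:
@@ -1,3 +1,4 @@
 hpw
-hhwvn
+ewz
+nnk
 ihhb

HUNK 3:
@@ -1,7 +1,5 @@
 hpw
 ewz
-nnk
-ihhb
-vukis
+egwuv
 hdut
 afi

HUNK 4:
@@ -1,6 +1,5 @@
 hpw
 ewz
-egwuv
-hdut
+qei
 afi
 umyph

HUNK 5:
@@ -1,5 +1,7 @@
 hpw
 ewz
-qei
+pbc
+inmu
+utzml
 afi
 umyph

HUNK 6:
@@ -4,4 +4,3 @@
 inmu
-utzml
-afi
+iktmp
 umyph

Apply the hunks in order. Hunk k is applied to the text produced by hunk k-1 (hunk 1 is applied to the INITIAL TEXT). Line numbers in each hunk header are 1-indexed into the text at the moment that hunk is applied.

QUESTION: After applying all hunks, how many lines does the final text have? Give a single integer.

Answer: 6

Derivation:
Hunk 1: at line 1 remove [ijj,xrw,wuw] add [ihhb,vukis,hdut] -> 7 lines: hpw hhwvn ihhb vukis hdut afi umyph
Hunk 2: at line 1 remove [hhwvn] add [ewz,nnk] -> 8 lines: hpw ewz nnk ihhb vukis hdut afi umyph
Hunk 3: at line 1 remove [nnk,ihhb,vukis] add [egwuv] -> 6 lines: hpw ewz egwuv hdut afi umyph
Hunk 4: at line 1 remove [egwuv,hdut] add [qei] -> 5 lines: hpw ewz qei afi umyph
Hunk 5: at line 1 remove [qei] add [pbc,inmu,utzml] -> 7 lines: hpw ewz pbc inmu utzml afi umyph
Hunk 6: at line 4 remove [utzml,afi] add [iktmp] -> 6 lines: hpw ewz pbc inmu iktmp umyph
Final line count: 6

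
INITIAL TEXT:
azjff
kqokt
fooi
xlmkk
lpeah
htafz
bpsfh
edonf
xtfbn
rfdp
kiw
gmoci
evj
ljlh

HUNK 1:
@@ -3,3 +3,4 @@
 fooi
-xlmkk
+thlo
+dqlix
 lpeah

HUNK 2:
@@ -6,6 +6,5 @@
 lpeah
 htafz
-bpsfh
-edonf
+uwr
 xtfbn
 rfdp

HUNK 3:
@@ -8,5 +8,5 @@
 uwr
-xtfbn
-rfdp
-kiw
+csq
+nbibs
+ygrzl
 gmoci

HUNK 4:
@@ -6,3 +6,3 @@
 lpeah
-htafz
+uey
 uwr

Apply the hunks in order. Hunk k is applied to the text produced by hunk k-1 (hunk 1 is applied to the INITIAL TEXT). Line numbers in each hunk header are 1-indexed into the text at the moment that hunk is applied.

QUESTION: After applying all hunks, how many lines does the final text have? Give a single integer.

Answer: 14

Derivation:
Hunk 1: at line 3 remove [xlmkk] add [thlo,dqlix] -> 15 lines: azjff kqokt fooi thlo dqlix lpeah htafz bpsfh edonf xtfbn rfdp kiw gmoci evj ljlh
Hunk 2: at line 6 remove [bpsfh,edonf] add [uwr] -> 14 lines: azjff kqokt fooi thlo dqlix lpeah htafz uwr xtfbn rfdp kiw gmoci evj ljlh
Hunk 3: at line 8 remove [xtfbn,rfdp,kiw] add [csq,nbibs,ygrzl] -> 14 lines: azjff kqokt fooi thlo dqlix lpeah htafz uwr csq nbibs ygrzl gmoci evj ljlh
Hunk 4: at line 6 remove [htafz] add [uey] -> 14 lines: azjff kqokt fooi thlo dqlix lpeah uey uwr csq nbibs ygrzl gmoci evj ljlh
Final line count: 14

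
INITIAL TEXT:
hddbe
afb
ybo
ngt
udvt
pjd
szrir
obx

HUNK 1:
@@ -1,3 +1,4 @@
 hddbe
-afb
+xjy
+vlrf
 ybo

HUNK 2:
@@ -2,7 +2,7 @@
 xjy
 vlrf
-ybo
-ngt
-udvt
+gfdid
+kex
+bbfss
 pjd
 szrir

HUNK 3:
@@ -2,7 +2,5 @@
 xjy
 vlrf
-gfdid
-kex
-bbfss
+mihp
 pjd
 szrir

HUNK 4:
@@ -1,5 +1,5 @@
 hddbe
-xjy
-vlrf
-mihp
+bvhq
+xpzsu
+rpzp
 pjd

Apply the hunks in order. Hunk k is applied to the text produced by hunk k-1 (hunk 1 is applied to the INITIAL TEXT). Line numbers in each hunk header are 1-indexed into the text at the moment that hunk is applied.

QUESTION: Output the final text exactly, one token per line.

Hunk 1: at line 1 remove [afb] add [xjy,vlrf] -> 9 lines: hddbe xjy vlrf ybo ngt udvt pjd szrir obx
Hunk 2: at line 2 remove [ybo,ngt,udvt] add [gfdid,kex,bbfss] -> 9 lines: hddbe xjy vlrf gfdid kex bbfss pjd szrir obx
Hunk 3: at line 2 remove [gfdid,kex,bbfss] add [mihp] -> 7 lines: hddbe xjy vlrf mihp pjd szrir obx
Hunk 4: at line 1 remove [xjy,vlrf,mihp] add [bvhq,xpzsu,rpzp] -> 7 lines: hddbe bvhq xpzsu rpzp pjd szrir obx

Answer: hddbe
bvhq
xpzsu
rpzp
pjd
szrir
obx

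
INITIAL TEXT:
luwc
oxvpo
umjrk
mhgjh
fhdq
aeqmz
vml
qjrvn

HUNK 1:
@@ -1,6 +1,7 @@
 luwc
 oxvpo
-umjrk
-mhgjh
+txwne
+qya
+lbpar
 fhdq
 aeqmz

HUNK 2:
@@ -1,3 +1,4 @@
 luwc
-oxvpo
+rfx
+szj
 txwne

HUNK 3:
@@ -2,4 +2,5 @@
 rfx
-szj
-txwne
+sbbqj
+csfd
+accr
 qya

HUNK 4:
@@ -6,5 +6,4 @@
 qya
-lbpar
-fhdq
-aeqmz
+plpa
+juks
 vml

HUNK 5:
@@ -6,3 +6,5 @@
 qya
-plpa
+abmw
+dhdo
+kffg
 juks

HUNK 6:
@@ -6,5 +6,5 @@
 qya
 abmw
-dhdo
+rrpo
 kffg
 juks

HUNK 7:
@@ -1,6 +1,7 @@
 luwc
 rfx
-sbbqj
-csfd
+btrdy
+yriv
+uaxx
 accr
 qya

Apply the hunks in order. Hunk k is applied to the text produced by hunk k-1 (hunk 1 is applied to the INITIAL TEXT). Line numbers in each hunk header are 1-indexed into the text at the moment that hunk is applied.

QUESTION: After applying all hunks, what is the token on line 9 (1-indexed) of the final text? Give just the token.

Answer: rrpo

Derivation:
Hunk 1: at line 1 remove [umjrk,mhgjh] add [txwne,qya,lbpar] -> 9 lines: luwc oxvpo txwne qya lbpar fhdq aeqmz vml qjrvn
Hunk 2: at line 1 remove [oxvpo] add [rfx,szj] -> 10 lines: luwc rfx szj txwne qya lbpar fhdq aeqmz vml qjrvn
Hunk 3: at line 2 remove [szj,txwne] add [sbbqj,csfd,accr] -> 11 lines: luwc rfx sbbqj csfd accr qya lbpar fhdq aeqmz vml qjrvn
Hunk 4: at line 6 remove [lbpar,fhdq,aeqmz] add [plpa,juks] -> 10 lines: luwc rfx sbbqj csfd accr qya plpa juks vml qjrvn
Hunk 5: at line 6 remove [plpa] add [abmw,dhdo,kffg] -> 12 lines: luwc rfx sbbqj csfd accr qya abmw dhdo kffg juks vml qjrvn
Hunk 6: at line 6 remove [dhdo] add [rrpo] -> 12 lines: luwc rfx sbbqj csfd accr qya abmw rrpo kffg juks vml qjrvn
Hunk 7: at line 1 remove [sbbqj,csfd] add [btrdy,yriv,uaxx] -> 13 lines: luwc rfx btrdy yriv uaxx accr qya abmw rrpo kffg juks vml qjrvn
Final line 9: rrpo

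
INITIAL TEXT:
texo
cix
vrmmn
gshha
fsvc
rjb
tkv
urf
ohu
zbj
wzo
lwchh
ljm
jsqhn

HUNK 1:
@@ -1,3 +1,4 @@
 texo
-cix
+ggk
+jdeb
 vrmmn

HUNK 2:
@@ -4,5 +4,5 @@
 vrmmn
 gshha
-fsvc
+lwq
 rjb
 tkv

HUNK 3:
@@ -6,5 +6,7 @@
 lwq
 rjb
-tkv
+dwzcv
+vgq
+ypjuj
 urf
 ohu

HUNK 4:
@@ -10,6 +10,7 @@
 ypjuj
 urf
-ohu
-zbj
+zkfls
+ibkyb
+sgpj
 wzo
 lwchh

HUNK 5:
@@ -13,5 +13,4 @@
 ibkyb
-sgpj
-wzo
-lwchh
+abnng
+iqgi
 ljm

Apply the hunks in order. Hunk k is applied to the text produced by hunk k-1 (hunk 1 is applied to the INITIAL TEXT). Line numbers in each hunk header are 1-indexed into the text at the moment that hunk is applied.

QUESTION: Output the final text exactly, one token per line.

Hunk 1: at line 1 remove [cix] add [ggk,jdeb] -> 15 lines: texo ggk jdeb vrmmn gshha fsvc rjb tkv urf ohu zbj wzo lwchh ljm jsqhn
Hunk 2: at line 4 remove [fsvc] add [lwq] -> 15 lines: texo ggk jdeb vrmmn gshha lwq rjb tkv urf ohu zbj wzo lwchh ljm jsqhn
Hunk 3: at line 6 remove [tkv] add [dwzcv,vgq,ypjuj] -> 17 lines: texo ggk jdeb vrmmn gshha lwq rjb dwzcv vgq ypjuj urf ohu zbj wzo lwchh ljm jsqhn
Hunk 4: at line 10 remove [ohu,zbj] add [zkfls,ibkyb,sgpj] -> 18 lines: texo ggk jdeb vrmmn gshha lwq rjb dwzcv vgq ypjuj urf zkfls ibkyb sgpj wzo lwchh ljm jsqhn
Hunk 5: at line 13 remove [sgpj,wzo,lwchh] add [abnng,iqgi] -> 17 lines: texo ggk jdeb vrmmn gshha lwq rjb dwzcv vgq ypjuj urf zkfls ibkyb abnng iqgi ljm jsqhn

Answer: texo
ggk
jdeb
vrmmn
gshha
lwq
rjb
dwzcv
vgq
ypjuj
urf
zkfls
ibkyb
abnng
iqgi
ljm
jsqhn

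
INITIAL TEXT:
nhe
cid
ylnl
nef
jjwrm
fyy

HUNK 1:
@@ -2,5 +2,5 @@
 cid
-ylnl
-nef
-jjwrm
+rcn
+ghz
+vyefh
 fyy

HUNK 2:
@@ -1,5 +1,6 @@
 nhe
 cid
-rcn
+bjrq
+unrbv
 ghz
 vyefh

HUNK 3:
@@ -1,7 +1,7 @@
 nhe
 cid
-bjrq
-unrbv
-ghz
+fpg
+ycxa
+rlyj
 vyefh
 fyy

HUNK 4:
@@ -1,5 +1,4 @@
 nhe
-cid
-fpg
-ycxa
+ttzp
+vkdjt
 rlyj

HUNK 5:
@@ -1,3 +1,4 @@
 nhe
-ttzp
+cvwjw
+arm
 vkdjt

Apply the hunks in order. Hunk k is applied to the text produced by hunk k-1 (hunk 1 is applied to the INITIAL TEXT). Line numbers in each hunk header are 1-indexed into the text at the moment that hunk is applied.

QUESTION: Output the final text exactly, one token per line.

Hunk 1: at line 2 remove [ylnl,nef,jjwrm] add [rcn,ghz,vyefh] -> 6 lines: nhe cid rcn ghz vyefh fyy
Hunk 2: at line 1 remove [rcn] add [bjrq,unrbv] -> 7 lines: nhe cid bjrq unrbv ghz vyefh fyy
Hunk 3: at line 1 remove [bjrq,unrbv,ghz] add [fpg,ycxa,rlyj] -> 7 lines: nhe cid fpg ycxa rlyj vyefh fyy
Hunk 4: at line 1 remove [cid,fpg,ycxa] add [ttzp,vkdjt] -> 6 lines: nhe ttzp vkdjt rlyj vyefh fyy
Hunk 5: at line 1 remove [ttzp] add [cvwjw,arm] -> 7 lines: nhe cvwjw arm vkdjt rlyj vyefh fyy

Answer: nhe
cvwjw
arm
vkdjt
rlyj
vyefh
fyy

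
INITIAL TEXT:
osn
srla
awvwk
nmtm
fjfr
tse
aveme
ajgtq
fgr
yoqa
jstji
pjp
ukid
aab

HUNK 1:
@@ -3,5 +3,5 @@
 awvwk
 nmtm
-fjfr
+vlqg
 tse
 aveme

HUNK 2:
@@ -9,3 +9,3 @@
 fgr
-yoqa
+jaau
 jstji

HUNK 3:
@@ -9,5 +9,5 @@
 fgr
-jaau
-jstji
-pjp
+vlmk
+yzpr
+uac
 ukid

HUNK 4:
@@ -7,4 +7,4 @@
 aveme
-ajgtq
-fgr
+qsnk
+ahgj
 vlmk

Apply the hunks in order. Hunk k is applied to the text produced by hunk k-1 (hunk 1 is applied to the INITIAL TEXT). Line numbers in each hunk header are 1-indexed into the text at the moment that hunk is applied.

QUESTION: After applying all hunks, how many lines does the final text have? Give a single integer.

Hunk 1: at line 3 remove [fjfr] add [vlqg] -> 14 lines: osn srla awvwk nmtm vlqg tse aveme ajgtq fgr yoqa jstji pjp ukid aab
Hunk 2: at line 9 remove [yoqa] add [jaau] -> 14 lines: osn srla awvwk nmtm vlqg tse aveme ajgtq fgr jaau jstji pjp ukid aab
Hunk 3: at line 9 remove [jaau,jstji,pjp] add [vlmk,yzpr,uac] -> 14 lines: osn srla awvwk nmtm vlqg tse aveme ajgtq fgr vlmk yzpr uac ukid aab
Hunk 4: at line 7 remove [ajgtq,fgr] add [qsnk,ahgj] -> 14 lines: osn srla awvwk nmtm vlqg tse aveme qsnk ahgj vlmk yzpr uac ukid aab
Final line count: 14

Answer: 14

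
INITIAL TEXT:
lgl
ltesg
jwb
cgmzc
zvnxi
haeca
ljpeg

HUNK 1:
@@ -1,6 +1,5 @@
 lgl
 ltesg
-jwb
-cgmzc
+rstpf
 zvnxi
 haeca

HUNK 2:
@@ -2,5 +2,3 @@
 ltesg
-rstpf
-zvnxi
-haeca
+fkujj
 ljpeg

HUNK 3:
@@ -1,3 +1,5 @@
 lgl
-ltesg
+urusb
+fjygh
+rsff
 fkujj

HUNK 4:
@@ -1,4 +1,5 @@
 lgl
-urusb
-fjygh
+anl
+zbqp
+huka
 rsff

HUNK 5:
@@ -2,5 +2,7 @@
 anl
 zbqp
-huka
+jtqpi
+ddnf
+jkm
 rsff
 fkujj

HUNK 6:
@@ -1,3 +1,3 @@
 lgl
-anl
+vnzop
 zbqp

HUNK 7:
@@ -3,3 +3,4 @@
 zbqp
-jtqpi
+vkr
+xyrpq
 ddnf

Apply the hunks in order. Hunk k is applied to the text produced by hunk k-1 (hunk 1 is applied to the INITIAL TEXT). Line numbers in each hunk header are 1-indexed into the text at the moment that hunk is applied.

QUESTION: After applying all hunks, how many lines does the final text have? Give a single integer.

Hunk 1: at line 1 remove [jwb,cgmzc] add [rstpf] -> 6 lines: lgl ltesg rstpf zvnxi haeca ljpeg
Hunk 2: at line 2 remove [rstpf,zvnxi,haeca] add [fkujj] -> 4 lines: lgl ltesg fkujj ljpeg
Hunk 3: at line 1 remove [ltesg] add [urusb,fjygh,rsff] -> 6 lines: lgl urusb fjygh rsff fkujj ljpeg
Hunk 4: at line 1 remove [urusb,fjygh] add [anl,zbqp,huka] -> 7 lines: lgl anl zbqp huka rsff fkujj ljpeg
Hunk 5: at line 2 remove [huka] add [jtqpi,ddnf,jkm] -> 9 lines: lgl anl zbqp jtqpi ddnf jkm rsff fkujj ljpeg
Hunk 6: at line 1 remove [anl] add [vnzop] -> 9 lines: lgl vnzop zbqp jtqpi ddnf jkm rsff fkujj ljpeg
Hunk 7: at line 3 remove [jtqpi] add [vkr,xyrpq] -> 10 lines: lgl vnzop zbqp vkr xyrpq ddnf jkm rsff fkujj ljpeg
Final line count: 10

Answer: 10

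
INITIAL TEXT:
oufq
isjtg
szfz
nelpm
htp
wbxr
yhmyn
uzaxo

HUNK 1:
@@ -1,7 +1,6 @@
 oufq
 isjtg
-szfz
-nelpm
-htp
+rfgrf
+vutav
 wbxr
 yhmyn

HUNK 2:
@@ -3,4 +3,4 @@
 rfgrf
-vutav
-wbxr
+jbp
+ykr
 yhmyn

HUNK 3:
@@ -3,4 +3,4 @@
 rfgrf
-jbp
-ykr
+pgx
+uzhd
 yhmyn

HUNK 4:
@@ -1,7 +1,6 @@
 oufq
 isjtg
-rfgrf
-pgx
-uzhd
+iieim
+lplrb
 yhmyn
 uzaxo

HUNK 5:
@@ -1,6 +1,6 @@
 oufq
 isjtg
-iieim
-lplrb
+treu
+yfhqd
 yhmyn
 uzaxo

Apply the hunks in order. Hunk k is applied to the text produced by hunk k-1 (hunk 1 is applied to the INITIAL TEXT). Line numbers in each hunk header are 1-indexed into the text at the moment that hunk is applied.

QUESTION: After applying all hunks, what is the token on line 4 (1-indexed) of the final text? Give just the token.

Answer: yfhqd

Derivation:
Hunk 1: at line 1 remove [szfz,nelpm,htp] add [rfgrf,vutav] -> 7 lines: oufq isjtg rfgrf vutav wbxr yhmyn uzaxo
Hunk 2: at line 3 remove [vutav,wbxr] add [jbp,ykr] -> 7 lines: oufq isjtg rfgrf jbp ykr yhmyn uzaxo
Hunk 3: at line 3 remove [jbp,ykr] add [pgx,uzhd] -> 7 lines: oufq isjtg rfgrf pgx uzhd yhmyn uzaxo
Hunk 4: at line 1 remove [rfgrf,pgx,uzhd] add [iieim,lplrb] -> 6 lines: oufq isjtg iieim lplrb yhmyn uzaxo
Hunk 5: at line 1 remove [iieim,lplrb] add [treu,yfhqd] -> 6 lines: oufq isjtg treu yfhqd yhmyn uzaxo
Final line 4: yfhqd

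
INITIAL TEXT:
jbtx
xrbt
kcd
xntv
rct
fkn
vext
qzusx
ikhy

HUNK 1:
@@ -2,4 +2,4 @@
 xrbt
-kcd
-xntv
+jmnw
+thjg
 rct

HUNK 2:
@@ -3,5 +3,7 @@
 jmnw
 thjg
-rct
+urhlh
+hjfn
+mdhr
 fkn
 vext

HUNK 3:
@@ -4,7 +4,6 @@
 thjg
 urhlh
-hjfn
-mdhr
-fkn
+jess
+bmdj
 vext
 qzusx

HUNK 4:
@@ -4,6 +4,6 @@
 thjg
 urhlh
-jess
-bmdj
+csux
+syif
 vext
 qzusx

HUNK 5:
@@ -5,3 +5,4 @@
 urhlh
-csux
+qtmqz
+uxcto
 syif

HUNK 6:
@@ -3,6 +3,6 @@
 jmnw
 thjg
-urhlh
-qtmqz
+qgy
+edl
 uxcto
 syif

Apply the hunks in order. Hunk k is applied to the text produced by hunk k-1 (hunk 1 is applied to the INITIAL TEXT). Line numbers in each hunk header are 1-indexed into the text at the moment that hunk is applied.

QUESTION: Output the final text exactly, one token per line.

Hunk 1: at line 2 remove [kcd,xntv] add [jmnw,thjg] -> 9 lines: jbtx xrbt jmnw thjg rct fkn vext qzusx ikhy
Hunk 2: at line 3 remove [rct] add [urhlh,hjfn,mdhr] -> 11 lines: jbtx xrbt jmnw thjg urhlh hjfn mdhr fkn vext qzusx ikhy
Hunk 3: at line 4 remove [hjfn,mdhr,fkn] add [jess,bmdj] -> 10 lines: jbtx xrbt jmnw thjg urhlh jess bmdj vext qzusx ikhy
Hunk 4: at line 4 remove [jess,bmdj] add [csux,syif] -> 10 lines: jbtx xrbt jmnw thjg urhlh csux syif vext qzusx ikhy
Hunk 5: at line 5 remove [csux] add [qtmqz,uxcto] -> 11 lines: jbtx xrbt jmnw thjg urhlh qtmqz uxcto syif vext qzusx ikhy
Hunk 6: at line 3 remove [urhlh,qtmqz] add [qgy,edl] -> 11 lines: jbtx xrbt jmnw thjg qgy edl uxcto syif vext qzusx ikhy

Answer: jbtx
xrbt
jmnw
thjg
qgy
edl
uxcto
syif
vext
qzusx
ikhy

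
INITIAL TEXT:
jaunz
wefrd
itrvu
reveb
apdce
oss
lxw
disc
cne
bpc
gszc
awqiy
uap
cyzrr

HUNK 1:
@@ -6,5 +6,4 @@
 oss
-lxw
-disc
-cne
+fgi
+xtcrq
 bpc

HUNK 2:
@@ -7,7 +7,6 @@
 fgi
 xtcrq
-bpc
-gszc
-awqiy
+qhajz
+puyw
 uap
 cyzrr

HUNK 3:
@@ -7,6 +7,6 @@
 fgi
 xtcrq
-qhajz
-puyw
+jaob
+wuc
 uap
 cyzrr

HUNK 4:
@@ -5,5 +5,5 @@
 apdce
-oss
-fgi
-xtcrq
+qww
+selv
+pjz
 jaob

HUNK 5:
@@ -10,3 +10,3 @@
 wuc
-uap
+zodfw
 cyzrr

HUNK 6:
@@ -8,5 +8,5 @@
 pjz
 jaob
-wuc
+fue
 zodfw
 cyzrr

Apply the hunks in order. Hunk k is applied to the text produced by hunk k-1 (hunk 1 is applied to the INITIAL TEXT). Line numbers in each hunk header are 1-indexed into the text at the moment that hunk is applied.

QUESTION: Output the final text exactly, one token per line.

Hunk 1: at line 6 remove [lxw,disc,cne] add [fgi,xtcrq] -> 13 lines: jaunz wefrd itrvu reveb apdce oss fgi xtcrq bpc gszc awqiy uap cyzrr
Hunk 2: at line 7 remove [bpc,gszc,awqiy] add [qhajz,puyw] -> 12 lines: jaunz wefrd itrvu reveb apdce oss fgi xtcrq qhajz puyw uap cyzrr
Hunk 3: at line 7 remove [qhajz,puyw] add [jaob,wuc] -> 12 lines: jaunz wefrd itrvu reveb apdce oss fgi xtcrq jaob wuc uap cyzrr
Hunk 4: at line 5 remove [oss,fgi,xtcrq] add [qww,selv,pjz] -> 12 lines: jaunz wefrd itrvu reveb apdce qww selv pjz jaob wuc uap cyzrr
Hunk 5: at line 10 remove [uap] add [zodfw] -> 12 lines: jaunz wefrd itrvu reveb apdce qww selv pjz jaob wuc zodfw cyzrr
Hunk 6: at line 8 remove [wuc] add [fue] -> 12 lines: jaunz wefrd itrvu reveb apdce qww selv pjz jaob fue zodfw cyzrr

Answer: jaunz
wefrd
itrvu
reveb
apdce
qww
selv
pjz
jaob
fue
zodfw
cyzrr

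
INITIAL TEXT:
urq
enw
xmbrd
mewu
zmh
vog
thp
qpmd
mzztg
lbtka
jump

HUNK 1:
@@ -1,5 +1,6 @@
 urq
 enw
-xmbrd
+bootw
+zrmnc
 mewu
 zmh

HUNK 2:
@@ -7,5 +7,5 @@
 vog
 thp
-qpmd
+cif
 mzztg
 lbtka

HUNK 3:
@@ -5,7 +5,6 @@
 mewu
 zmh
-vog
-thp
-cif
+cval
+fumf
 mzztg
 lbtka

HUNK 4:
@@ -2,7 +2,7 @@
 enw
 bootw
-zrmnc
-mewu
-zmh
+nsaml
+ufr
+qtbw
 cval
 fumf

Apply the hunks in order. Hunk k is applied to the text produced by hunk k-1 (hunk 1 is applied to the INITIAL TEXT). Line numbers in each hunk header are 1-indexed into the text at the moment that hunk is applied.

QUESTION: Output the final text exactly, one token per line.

Answer: urq
enw
bootw
nsaml
ufr
qtbw
cval
fumf
mzztg
lbtka
jump

Derivation:
Hunk 1: at line 1 remove [xmbrd] add [bootw,zrmnc] -> 12 lines: urq enw bootw zrmnc mewu zmh vog thp qpmd mzztg lbtka jump
Hunk 2: at line 7 remove [qpmd] add [cif] -> 12 lines: urq enw bootw zrmnc mewu zmh vog thp cif mzztg lbtka jump
Hunk 3: at line 5 remove [vog,thp,cif] add [cval,fumf] -> 11 lines: urq enw bootw zrmnc mewu zmh cval fumf mzztg lbtka jump
Hunk 4: at line 2 remove [zrmnc,mewu,zmh] add [nsaml,ufr,qtbw] -> 11 lines: urq enw bootw nsaml ufr qtbw cval fumf mzztg lbtka jump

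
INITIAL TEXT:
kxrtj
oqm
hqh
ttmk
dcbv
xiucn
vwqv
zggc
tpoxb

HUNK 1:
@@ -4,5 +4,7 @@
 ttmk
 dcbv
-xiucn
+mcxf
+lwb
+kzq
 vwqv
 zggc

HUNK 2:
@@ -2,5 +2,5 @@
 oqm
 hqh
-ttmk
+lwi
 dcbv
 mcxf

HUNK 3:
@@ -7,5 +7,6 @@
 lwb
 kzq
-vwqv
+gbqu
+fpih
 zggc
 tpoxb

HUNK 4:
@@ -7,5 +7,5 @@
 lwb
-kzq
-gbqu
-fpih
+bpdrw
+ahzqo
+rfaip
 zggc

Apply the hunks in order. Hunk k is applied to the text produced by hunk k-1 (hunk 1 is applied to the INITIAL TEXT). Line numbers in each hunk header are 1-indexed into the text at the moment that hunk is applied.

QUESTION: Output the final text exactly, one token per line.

Hunk 1: at line 4 remove [xiucn] add [mcxf,lwb,kzq] -> 11 lines: kxrtj oqm hqh ttmk dcbv mcxf lwb kzq vwqv zggc tpoxb
Hunk 2: at line 2 remove [ttmk] add [lwi] -> 11 lines: kxrtj oqm hqh lwi dcbv mcxf lwb kzq vwqv zggc tpoxb
Hunk 3: at line 7 remove [vwqv] add [gbqu,fpih] -> 12 lines: kxrtj oqm hqh lwi dcbv mcxf lwb kzq gbqu fpih zggc tpoxb
Hunk 4: at line 7 remove [kzq,gbqu,fpih] add [bpdrw,ahzqo,rfaip] -> 12 lines: kxrtj oqm hqh lwi dcbv mcxf lwb bpdrw ahzqo rfaip zggc tpoxb

Answer: kxrtj
oqm
hqh
lwi
dcbv
mcxf
lwb
bpdrw
ahzqo
rfaip
zggc
tpoxb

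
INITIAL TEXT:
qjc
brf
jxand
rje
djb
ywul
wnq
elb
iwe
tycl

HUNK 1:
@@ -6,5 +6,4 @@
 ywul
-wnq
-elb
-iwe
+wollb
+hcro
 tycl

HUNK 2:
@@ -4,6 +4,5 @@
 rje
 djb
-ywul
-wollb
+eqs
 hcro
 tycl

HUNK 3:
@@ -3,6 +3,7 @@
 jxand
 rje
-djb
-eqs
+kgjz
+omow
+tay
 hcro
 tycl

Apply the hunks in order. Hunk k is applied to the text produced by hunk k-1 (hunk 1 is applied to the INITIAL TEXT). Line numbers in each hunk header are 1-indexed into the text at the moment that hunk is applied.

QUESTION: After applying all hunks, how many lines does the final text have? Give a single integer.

Answer: 9

Derivation:
Hunk 1: at line 6 remove [wnq,elb,iwe] add [wollb,hcro] -> 9 lines: qjc brf jxand rje djb ywul wollb hcro tycl
Hunk 2: at line 4 remove [ywul,wollb] add [eqs] -> 8 lines: qjc brf jxand rje djb eqs hcro tycl
Hunk 3: at line 3 remove [djb,eqs] add [kgjz,omow,tay] -> 9 lines: qjc brf jxand rje kgjz omow tay hcro tycl
Final line count: 9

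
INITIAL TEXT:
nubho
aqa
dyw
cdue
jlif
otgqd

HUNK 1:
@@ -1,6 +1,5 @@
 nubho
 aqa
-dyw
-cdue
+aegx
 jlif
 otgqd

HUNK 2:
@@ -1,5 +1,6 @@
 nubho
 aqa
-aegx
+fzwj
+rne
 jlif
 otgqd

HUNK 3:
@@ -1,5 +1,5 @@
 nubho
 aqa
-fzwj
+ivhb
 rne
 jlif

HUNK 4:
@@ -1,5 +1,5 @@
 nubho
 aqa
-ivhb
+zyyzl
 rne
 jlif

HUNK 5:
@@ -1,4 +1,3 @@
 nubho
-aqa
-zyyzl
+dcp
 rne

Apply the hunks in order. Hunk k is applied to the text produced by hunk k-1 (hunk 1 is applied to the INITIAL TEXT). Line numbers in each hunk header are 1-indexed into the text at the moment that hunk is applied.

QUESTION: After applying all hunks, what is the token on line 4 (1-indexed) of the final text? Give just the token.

Hunk 1: at line 1 remove [dyw,cdue] add [aegx] -> 5 lines: nubho aqa aegx jlif otgqd
Hunk 2: at line 1 remove [aegx] add [fzwj,rne] -> 6 lines: nubho aqa fzwj rne jlif otgqd
Hunk 3: at line 1 remove [fzwj] add [ivhb] -> 6 lines: nubho aqa ivhb rne jlif otgqd
Hunk 4: at line 1 remove [ivhb] add [zyyzl] -> 6 lines: nubho aqa zyyzl rne jlif otgqd
Hunk 5: at line 1 remove [aqa,zyyzl] add [dcp] -> 5 lines: nubho dcp rne jlif otgqd
Final line 4: jlif

Answer: jlif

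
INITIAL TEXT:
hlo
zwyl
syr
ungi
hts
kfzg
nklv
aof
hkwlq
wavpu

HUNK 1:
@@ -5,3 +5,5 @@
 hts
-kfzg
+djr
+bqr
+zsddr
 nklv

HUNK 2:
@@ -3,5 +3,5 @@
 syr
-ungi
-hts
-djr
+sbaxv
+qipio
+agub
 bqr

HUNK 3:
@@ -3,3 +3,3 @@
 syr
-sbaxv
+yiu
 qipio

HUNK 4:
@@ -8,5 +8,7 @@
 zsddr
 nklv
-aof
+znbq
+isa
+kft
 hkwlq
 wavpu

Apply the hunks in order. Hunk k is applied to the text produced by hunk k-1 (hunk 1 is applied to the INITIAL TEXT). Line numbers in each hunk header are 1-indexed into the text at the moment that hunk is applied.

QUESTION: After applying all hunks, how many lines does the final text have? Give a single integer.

Hunk 1: at line 5 remove [kfzg] add [djr,bqr,zsddr] -> 12 lines: hlo zwyl syr ungi hts djr bqr zsddr nklv aof hkwlq wavpu
Hunk 2: at line 3 remove [ungi,hts,djr] add [sbaxv,qipio,agub] -> 12 lines: hlo zwyl syr sbaxv qipio agub bqr zsddr nklv aof hkwlq wavpu
Hunk 3: at line 3 remove [sbaxv] add [yiu] -> 12 lines: hlo zwyl syr yiu qipio agub bqr zsddr nklv aof hkwlq wavpu
Hunk 4: at line 8 remove [aof] add [znbq,isa,kft] -> 14 lines: hlo zwyl syr yiu qipio agub bqr zsddr nklv znbq isa kft hkwlq wavpu
Final line count: 14

Answer: 14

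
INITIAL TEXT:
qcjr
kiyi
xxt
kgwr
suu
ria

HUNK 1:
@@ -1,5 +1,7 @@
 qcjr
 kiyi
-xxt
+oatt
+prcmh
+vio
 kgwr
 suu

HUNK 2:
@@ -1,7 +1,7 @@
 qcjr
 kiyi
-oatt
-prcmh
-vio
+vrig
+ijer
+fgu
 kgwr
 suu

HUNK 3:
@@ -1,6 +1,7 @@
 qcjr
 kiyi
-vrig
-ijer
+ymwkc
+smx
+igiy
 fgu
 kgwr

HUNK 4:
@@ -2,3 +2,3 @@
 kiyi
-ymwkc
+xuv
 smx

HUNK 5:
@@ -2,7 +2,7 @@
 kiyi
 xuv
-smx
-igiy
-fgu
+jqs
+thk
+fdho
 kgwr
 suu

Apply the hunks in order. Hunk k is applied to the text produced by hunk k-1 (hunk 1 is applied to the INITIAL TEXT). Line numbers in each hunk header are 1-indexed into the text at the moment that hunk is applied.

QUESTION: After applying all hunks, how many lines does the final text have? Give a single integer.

Hunk 1: at line 1 remove [xxt] add [oatt,prcmh,vio] -> 8 lines: qcjr kiyi oatt prcmh vio kgwr suu ria
Hunk 2: at line 1 remove [oatt,prcmh,vio] add [vrig,ijer,fgu] -> 8 lines: qcjr kiyi vrig ijer fgu kgwr suu ria
Hunk 3: at line 1 remove [vrig,ijer] add [ymwkc,smx,igiy] -> 9 lines: qcjr kiyi ymwkc smx igiy fgu kgwr suu ria
Hunk 4: at line 2 remove [ymwkc] add [xuv] -> 9 lines: qcjr kiyi xuv smx igiy fgu kgwr suu ria
Hunk 5: at line 2 remove [smx,igiy,fgu] add [jqs,thk,fdho] -> 9 lines: qcjr kiyi xuv jqs thk fdho kgwr suu ria
Final line count: 9

Answer: 9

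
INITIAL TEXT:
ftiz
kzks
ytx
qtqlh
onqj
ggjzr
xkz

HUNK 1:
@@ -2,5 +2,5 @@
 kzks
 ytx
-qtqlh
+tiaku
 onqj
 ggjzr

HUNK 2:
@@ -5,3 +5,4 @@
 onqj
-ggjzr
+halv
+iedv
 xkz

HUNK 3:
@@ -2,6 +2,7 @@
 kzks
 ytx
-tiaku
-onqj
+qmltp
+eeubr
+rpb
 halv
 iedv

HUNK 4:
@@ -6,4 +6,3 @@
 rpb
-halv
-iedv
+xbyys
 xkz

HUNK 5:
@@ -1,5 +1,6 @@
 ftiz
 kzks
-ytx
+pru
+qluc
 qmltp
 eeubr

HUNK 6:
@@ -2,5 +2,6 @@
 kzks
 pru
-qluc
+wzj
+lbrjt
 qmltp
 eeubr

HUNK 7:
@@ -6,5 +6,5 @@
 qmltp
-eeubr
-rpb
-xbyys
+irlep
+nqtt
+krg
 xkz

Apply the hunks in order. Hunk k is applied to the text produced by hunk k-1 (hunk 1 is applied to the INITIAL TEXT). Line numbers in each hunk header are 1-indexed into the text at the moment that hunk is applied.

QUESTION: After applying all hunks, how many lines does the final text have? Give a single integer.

Answer: 10

Derivation:
Hunk 1: at line 2 remove [qtqlh] add [tiaku] -> 7 lines: ftiz kzks ytx tiaku onqj ggjzr xkz
Hunk 2: at line 5 remove [ggjzr] add [halv,iedv] -> 8 lines: ftiz kzks ytx tiaku onqj halv iedv xkz
Hunk 3: at line 2 remove [tiaku,onqj] add [qmltp,eeubr,rpb] -> 9 lines: ftiz kzks ytx qmltp eeubr rpb halv iedv xkz
Hunk 4: at line 6 remove [halv,iedv] add [xbyys] -> 8 lines: ftiz kzks ytx qmltp eeubr rpb xbyys xkz
Hunk 5: at line 1 remove [ytx] add [pru,qluc] -> 9 lines: ftiz kzks pru qluc qmltp eeubr rpb xbyys xkz
Hunk 6: at line 2 remove [qluc] add [wzj,lbrjt] -> 10 lines: ftiz kzks pru wzj lbrjt qmltp eeubr rpb xbyys xkz
Hunk 7: at line 6 remove [eeubr,rpb,xbyys] add [irlep,nqtt,krg] -> 10 lines: ftiz kzks pru wzj lbrjt qmltp irlep nqtt krg xkz
Final line count: 10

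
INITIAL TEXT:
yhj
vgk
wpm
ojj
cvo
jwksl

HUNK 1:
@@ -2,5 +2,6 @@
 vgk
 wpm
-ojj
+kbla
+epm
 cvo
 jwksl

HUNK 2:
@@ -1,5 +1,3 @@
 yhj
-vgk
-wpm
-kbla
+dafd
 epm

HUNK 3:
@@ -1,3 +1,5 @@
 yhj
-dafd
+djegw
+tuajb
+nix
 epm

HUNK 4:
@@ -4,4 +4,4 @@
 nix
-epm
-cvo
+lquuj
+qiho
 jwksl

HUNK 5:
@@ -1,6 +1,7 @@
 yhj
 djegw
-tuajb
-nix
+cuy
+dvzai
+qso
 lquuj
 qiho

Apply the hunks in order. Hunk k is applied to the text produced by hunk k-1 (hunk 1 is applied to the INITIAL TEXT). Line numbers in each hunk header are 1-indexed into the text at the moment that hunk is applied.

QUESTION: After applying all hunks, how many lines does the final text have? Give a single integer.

Hunk 1: at line 2 remove [ojj] add [kbla,epm] -> 7 lines: yhj vgk wpm kbla epm cvo jwksl
Hunk 2: at line 1 remove [vgk,wpm,kbla] add [dafd] -> 5 lines: yhj dafd epm cvo jwksl
Hunk 3: at line 1 remove [dafd] add [djegw,tuajb,nix] -> 7 lines: yhj djegw tuajb nix epm cvo jwksl
Hunk 4: at line 4 remove [epm,cvo] add [lquuj,qiho] -> 7 lines: yhj djegw tuajb nix lquuj qiho jwksl
Hunk 5: at line 1 remove [tuajb,nix] add [cuy,dvzai,qso] -> 8 lines: yhj djegw cuy dvzai qso lquuj qiho jwksl
Final line count: 8

Answer: 8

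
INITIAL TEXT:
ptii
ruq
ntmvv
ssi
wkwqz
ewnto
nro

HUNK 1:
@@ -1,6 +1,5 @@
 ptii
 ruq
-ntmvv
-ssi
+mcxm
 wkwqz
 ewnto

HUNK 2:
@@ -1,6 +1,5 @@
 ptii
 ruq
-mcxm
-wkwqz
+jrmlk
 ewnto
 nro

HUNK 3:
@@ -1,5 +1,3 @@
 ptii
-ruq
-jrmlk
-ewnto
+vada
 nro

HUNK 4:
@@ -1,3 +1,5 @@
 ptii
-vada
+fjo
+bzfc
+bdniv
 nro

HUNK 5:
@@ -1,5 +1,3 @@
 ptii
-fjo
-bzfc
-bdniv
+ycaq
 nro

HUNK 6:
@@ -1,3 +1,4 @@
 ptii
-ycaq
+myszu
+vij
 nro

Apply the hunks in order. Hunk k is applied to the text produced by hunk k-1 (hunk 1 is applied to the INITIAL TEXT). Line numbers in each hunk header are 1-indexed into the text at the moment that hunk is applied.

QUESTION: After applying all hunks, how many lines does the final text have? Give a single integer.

Answer: 4

Derivation:
Hunk 1: at line 1 remove [ntmvv,ssi] add [mcxm] -> 6 lines: ptii ruq mcxm wkwqz ewnto nro
Hunk 2: at line 1 remove [mcxm,wkwqz] add [jrmlk] -> 5 lines: ptii ruq jrmlk ewnto nro
Hunk 3: at line 1 remove [ruq,jrmlk,ewnto] add [vada] -> 3 lines: ptii vada nro
Hunk 4: at line 1 remove [vada] add [fjo,bzfc,bdniv] -> 5 lines: ptii fjo bzfc bdniv nro
Hunk 5: at line 1 remove [fjo,bzfc,bdniv] add [ycaq] -> 3 lines: ptii ycaq nro
Hunk 6: at line 1 remove [ycaq] add [myszu,vij] -> 4 lines: ptii myszu vij nro
Final line count: 4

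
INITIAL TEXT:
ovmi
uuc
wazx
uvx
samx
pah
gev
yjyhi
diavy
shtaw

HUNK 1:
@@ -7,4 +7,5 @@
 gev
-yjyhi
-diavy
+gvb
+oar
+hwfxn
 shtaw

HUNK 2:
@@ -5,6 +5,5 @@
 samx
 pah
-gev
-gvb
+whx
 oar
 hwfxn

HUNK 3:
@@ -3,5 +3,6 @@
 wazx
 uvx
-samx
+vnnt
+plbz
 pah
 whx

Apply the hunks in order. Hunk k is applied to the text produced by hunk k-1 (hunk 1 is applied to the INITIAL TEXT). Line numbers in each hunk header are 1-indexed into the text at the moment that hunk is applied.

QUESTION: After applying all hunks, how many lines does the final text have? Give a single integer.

Answer: 11

Derivation:
Hunk 1: at line 7 remove [yjyhi,diavy] add [gvb,oar,hwfxn] -> 11 lines: ovmi uuc wazx uvx samx pah gev gvb oar hwfxn shtaw
Hunk 2: at line 5 remove [gev,gvb] add [whx] -> 10 lines: ovmi uuc wazx uvx samx pah whx oar hwfxn shtaw
Hunk 3: at line 3 remove [samx] add [vnnt,plbz] -> 11 lines: ovmi uuc wazx uvx vnnt plbz pah whx oar hwfxn shtaw
Final line count: 11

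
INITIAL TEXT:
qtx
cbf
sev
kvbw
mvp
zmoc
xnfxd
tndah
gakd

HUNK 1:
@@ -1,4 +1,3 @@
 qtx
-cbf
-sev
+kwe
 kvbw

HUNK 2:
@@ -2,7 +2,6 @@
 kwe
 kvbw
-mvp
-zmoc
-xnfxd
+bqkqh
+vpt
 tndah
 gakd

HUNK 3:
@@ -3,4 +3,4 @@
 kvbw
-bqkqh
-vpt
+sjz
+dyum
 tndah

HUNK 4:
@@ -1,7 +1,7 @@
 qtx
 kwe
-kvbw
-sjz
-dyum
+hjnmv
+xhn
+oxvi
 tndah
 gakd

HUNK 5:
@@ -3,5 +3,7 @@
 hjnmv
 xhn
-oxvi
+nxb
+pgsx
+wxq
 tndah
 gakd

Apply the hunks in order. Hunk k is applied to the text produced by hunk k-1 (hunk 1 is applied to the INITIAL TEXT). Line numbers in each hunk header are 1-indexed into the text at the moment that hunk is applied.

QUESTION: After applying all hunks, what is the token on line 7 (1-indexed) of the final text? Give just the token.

Hunk 1: at line 1 remove [cbf,sev] add [kwe] -> 8 lines: qtx kwe kvbw mvp zmoc xnfxd tndah gakd
Hunk 2: at line 2 remove [mvp,zmoc,xnfxd] add [bqkqh,vpt] -> 7 lines: qtx kwe kvbw bqkqh vpt tndah gakd
Hunk 3: at line 3 remove [bqkqh,vpt] add [sjz,dyum] -> 7 lines: qtx kwe kvbw sjz dyum tndah gakd
Hunk 4: at line 1 remove [kvbw,sjz,dyum] add [hjnmv,xhn,oxvi] -> 7 lines: qtx kwe hjnmv xhn oxvi tndah gakd
Hunk 5: at line 3 remove [oxvi] add [nxb,pgsx,wxq] -> 9 lines: qtx kwe hjnmv xhn nxb pgsx wxq tndah gakd
Final line 7: wxq

Answer: wxq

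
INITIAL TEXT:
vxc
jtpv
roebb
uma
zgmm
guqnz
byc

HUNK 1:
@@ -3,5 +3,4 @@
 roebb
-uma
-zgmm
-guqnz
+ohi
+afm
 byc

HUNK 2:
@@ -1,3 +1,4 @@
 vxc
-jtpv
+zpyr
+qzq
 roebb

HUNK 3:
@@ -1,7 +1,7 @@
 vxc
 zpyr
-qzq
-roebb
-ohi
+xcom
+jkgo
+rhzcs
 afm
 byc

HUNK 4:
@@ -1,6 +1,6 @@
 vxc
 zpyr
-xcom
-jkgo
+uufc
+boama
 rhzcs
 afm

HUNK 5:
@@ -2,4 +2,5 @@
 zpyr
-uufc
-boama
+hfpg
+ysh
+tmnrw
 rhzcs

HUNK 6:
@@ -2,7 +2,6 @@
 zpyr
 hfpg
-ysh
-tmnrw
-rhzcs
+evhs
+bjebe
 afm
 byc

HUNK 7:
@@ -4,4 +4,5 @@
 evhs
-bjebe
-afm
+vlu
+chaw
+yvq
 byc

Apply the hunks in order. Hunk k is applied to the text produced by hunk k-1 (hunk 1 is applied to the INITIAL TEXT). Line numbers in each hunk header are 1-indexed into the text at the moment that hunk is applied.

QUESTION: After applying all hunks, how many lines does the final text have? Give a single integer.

Hunk 1: at line 3 remove [uma,zgmm,guqnz] add [ohi,afm] -> 6 lines: vxc jtpv roebb ohi afm byc
Hunk 2: at line 1 remove [jtpv] add [zpyr,qzq] -> 7 lines: vxc zpyr qzq roebb ohi afm byc
Hunk 3: at line 1 remove [qzq,roebb,ohi] add [xcom,jkgo,rhzcs] -> 7 lines: vxc zpyr xcom jkgo rhzcs afm byc
Hunk 4: at line 1 remove [xcom,jkgo] add [uufc,boama] -> 7 lines: vxc zpyr uufc boama rhzcs afm byc
Hunk 5: at line 2 remove [uufc,boama] add [hfpg,ysh,tmnrw] -> 8 lines: vxc zpyr hfpg ysh tmnrw rhzcs afm byc
Hunk 6: at line 2 remove [ysh,tmnrw,rhzcs] add [evhs,bjebe] -> 7 lines: vxc zpyr hfpg evhs bjebe afm byc
Hunk 7: at line 4 remove [bjebe,afm] add [vlu,chaw,yvq] -> 8 lines: vxc zpyr hfpg evhs vlu chaw yvq byc
Final line count: 8

Answer: 8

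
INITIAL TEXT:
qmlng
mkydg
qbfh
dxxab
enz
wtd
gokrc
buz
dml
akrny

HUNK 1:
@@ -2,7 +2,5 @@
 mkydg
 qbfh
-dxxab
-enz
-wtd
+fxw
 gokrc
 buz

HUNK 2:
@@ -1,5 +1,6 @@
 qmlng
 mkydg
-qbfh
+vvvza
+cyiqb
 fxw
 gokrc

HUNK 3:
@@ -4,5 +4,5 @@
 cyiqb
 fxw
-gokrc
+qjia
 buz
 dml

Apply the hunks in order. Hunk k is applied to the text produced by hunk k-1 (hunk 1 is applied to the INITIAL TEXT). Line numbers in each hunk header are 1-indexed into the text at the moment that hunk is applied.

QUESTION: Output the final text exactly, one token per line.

Hunk 1: at line 2 remove [dxxab,enz,wtd] add [fxw] -> 8 lines: qmlng mkydg qbfh fxw gokrc buz dml akrny
Hunk 2: at line 1 remove [qbfh] add [vvvza,cyiqb] -> 9 lines: qmlng mkydg vvvza cyiqb fxw gokrc buz dml akrny
Hunk 3: at line 4 remove [gokrc] add [qjia] -> 9 lines: qmlng mkydg vvvza cyiqb fxw qjia buz dml akrny

Answer: qmlng
mkydg
vvvza
cyiqb
fxw
qjia
buz
dml
akrny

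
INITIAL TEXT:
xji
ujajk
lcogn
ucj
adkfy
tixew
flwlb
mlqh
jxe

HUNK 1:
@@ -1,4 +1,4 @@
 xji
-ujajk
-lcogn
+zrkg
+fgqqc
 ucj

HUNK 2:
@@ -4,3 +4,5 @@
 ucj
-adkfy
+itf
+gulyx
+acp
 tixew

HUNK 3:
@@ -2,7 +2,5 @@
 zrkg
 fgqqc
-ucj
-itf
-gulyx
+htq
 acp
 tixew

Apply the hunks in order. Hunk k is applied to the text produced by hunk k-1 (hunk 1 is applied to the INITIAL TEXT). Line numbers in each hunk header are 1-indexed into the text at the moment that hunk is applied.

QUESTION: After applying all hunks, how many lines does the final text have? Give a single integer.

Answer: 9

Derivation:
Hunk 1: at line 1 remove [ujajk,lcogn] add [zrkg,fgqqc] -> 9 lines: xji zrkg fgqqc ucj adkfy tixew flwlb mlqh jxe
Hunk 2: at line 4 remove [adkfy] add [itf,gulyx,acp] -> 11 lines: xji zrkg fgqqc ucj itf gulyx acp tixew flwlb mlqh jxe
Hunk 3: at line 2 remove [ucj,itf,gulyx] add [htq] -> 9 lines: xji zrkg fgqqc htq acp tixew flwlb mlqh jxe
Final line count: 9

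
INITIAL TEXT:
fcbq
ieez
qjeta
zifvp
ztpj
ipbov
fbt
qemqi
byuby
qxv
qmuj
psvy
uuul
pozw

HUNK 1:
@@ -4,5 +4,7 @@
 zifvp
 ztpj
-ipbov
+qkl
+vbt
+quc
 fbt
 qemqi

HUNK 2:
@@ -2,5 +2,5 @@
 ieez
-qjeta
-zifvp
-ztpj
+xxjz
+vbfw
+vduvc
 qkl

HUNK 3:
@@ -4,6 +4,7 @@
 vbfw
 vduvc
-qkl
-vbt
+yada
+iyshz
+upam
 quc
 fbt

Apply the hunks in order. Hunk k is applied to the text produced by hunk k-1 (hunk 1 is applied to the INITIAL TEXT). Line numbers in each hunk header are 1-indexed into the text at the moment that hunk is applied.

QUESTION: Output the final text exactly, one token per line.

Answer: fcbq
ieez
xxjz
vbfw
vduvc
yada
iyshz
upam
quc
fbt
qemqi
byuby
qxv
qmuj
psvy
uuul
pozw

Derivation:
Hunk 1: at line 4 remove [ipbov] add [qkl,vbt,quc] -> 16 lines: fcbq ieez qjeta zifvp ztpj qkl vbt quc fbt qemqi byuby qxv qmuj psvy uuul pozw
Hunk 2: at line 2 remove [qjeta,zifvp,ztpj] add [xxjz,vbfw,vduvc] -> 16 lines: fcbq ieez xxjz vbfw vduvc qkl vbt quc fbt qemqi byuby qxv qmuj psvy uuul pozw
Hunk 3: at line 4 remove [qkl,vbt] add [yada,iyshz,upam] -> 17 lines: fcbq ieez xxjz vbfw vduvc yada iyshz upam quc fbt qemqi byuby qxv qmuj psvy uuul pozw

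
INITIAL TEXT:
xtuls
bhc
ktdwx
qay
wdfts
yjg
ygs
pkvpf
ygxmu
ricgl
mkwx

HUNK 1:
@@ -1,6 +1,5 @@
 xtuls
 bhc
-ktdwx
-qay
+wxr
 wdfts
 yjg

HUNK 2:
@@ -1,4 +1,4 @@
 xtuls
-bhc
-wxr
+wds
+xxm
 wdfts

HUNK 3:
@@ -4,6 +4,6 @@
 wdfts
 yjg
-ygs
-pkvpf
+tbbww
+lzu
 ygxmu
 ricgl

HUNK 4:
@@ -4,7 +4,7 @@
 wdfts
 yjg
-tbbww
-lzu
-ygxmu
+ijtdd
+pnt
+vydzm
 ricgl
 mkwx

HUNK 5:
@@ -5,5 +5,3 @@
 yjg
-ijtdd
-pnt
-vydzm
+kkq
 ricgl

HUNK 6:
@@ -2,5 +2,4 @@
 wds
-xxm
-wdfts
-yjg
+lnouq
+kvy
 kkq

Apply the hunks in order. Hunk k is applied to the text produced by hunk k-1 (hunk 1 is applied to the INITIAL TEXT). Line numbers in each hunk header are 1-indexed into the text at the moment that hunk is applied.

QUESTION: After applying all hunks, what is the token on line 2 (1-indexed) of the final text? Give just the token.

Answer: wds

Derivation:
Hunk 1: at line 1 remove [ktdwx,qay] add [wxr] -> 10 lines: xtuls bhc wxr wdfts yjg ygs pkvpf ygxmu ricgl mkwx
Hunk 2: at line 1 remove [bhc,wxr] add [wds,xxm] -> 10 lines: xtuls wds xxm wdfts yjg ygs pkvpf ygxmu ricgl mkwx
Hunk 3: at line 4 remove [ygs,pkvpf] add [tbbww,lzu] -> 10 lines: xtuls wds xxm wdfts yjg tbbww lzu ygxmu ricgl mkwx
Hunk 4: at line 4 remove [tbbww,lzu,ygxmu] add [ijtdd,pnt,vydzm] -> 10 lines: xtuls wds xxm wdfts yjg ijtdd pnt vydzm ricgl mkwx
Hunk 5: at line 5 remove [ijtdd,pnt,vydzm] add [kkq] -> 8 lines: xtuls wds xxm wdfts yjg kkq ricgl mkwx
Hunk 6: at line 2 remove [xxm,wdfts,yjg] add [lnouq,kvy] -> 7 lines: xtuls wds lnouq kvy kkq ricgl mkwx
Final line 2: wds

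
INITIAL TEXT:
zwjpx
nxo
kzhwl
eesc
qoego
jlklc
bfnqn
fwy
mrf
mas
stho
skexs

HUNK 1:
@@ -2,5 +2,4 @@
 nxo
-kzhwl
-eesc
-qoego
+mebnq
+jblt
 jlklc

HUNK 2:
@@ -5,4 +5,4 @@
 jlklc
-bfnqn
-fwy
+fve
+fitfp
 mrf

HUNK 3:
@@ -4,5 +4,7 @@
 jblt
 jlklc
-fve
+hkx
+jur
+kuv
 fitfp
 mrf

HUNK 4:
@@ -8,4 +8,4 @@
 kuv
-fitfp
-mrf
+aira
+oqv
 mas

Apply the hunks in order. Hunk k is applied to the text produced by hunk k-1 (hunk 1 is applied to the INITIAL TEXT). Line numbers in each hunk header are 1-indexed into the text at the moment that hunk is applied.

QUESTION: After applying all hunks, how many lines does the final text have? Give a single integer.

Answer: 13

Derivation:
Hunk 1: at line 2 remove [kzhwl,eesc,qoego] add [mebnq,jblt] -> 11 lines: zwjpx nxo mebnq jblt jlklc bfnqn fwy mrf mas stho skexs
Hunk 2: at line 5 remove [bfnqn,fwy] add [fve,fitfp] -> 11 lines: zwjpx nxo mebnq jblt jlklc fve fitfp mrf mas stho skexs
Hunk 3: at line 4 remove [fve] add [hkx,jur,kuv] -> 13 lines: zwjpx nxo mebnq jblt jlklc hkx jur kuv fitfp mrf mas stho skexs
Hunk 4: at line 8 remove [fitfp,mrf] add [aira,oqv] -> 13 lines: zwjpx nxo mebnq jblt jlklc hkx jur kuv aira oqv mas stho skexs
Final line count: 13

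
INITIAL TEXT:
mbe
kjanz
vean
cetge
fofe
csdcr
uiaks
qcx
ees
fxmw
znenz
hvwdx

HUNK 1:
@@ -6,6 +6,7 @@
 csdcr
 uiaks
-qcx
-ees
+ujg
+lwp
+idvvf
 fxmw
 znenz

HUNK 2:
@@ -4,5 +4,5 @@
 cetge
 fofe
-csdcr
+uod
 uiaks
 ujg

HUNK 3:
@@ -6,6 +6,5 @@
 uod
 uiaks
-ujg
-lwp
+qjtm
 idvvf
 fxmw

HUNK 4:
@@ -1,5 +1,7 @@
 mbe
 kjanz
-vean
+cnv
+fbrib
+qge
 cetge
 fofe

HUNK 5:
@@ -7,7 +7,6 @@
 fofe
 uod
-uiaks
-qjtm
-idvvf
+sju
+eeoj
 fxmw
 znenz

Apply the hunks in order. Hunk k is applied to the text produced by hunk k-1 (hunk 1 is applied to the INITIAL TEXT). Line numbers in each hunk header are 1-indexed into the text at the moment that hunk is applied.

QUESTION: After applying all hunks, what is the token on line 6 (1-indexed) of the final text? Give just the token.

Answer: cetge

Derivation:
Hunk 1: at line 6 remove [qcx,ees] add [ujg,lwp,idvvf] -> 13 lines: mbe kjanz vean cetge fofe csdcr uiaks ujg lwp idvvf fxmw znenz hvwdx
Hunk 2: at line 4 remove [csdcr] add [uod] -> 13 lines: mbe kjanz vean cetge fofe uod uiaks ujg lwp idvvf fxmw znenz hvwdx
Hunk 3: at line 6 remove [ujg,lwp] add [qjtm] -> 12 lines: mbe kjanz vean cetge fofe uod uiaks qjtm idvvf fxmw znenz hvwdx
Hunk 4: at line 1 remove [vean] add [cnv,fbrib,qge] -> 14 lines: mbe kjanz cnv fbrib qge cetge fofe uod uiaks qjtm idvvf fxmw znenz hvwdx
Hunk 5: at line 7 remove [uiaks,qjtm,idvvf] add [sju,eeoj] -> 13 lines: mbe kjanz cnv fbrib qge cetge fofe uod sju eeoj fxmw znenz hvwdx
Final line 6: cetge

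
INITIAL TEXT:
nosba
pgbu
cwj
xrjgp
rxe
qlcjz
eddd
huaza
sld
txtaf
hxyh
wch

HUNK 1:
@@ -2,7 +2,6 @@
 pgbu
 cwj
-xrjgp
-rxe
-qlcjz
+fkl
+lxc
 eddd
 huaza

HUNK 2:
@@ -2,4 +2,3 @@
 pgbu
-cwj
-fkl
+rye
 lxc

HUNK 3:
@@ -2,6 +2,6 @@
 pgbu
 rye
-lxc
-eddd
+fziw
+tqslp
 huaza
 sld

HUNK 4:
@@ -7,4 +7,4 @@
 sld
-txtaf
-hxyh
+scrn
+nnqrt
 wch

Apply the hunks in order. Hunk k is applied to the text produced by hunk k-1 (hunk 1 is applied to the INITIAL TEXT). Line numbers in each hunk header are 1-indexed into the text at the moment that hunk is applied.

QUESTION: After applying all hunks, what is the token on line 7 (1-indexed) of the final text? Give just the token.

Answer: sld

Derivation:
Hunk 1: at line 2 remove [xrjgp,rxe,qlcjz] add [fkl,lxc] -> 11 lines: nosba pgbu cwj fkl lxc eddd huaza sld txtaf hxyh wch
Hunk 2: at line 2 remove [cwj,fkl] add [rye] -> 10 lines: nosba pgbu rye lxc eddd huaza sld txtaf hxyh wch
Hunk 3: at line 2 remove [lxc,eddd] add [fziw,tqslp] -> 10 lines: nosba pgbu rye fziw tqslp huaza sld txtaf hxyh wch
Hunk 4: at line 7 remove [txtaf,hxyh] add [scrn,nnqrt] -> 10 lines: nosba pgbu rye fziw tqslp huaza sld scrn nnqrt wch
Final line 7: sld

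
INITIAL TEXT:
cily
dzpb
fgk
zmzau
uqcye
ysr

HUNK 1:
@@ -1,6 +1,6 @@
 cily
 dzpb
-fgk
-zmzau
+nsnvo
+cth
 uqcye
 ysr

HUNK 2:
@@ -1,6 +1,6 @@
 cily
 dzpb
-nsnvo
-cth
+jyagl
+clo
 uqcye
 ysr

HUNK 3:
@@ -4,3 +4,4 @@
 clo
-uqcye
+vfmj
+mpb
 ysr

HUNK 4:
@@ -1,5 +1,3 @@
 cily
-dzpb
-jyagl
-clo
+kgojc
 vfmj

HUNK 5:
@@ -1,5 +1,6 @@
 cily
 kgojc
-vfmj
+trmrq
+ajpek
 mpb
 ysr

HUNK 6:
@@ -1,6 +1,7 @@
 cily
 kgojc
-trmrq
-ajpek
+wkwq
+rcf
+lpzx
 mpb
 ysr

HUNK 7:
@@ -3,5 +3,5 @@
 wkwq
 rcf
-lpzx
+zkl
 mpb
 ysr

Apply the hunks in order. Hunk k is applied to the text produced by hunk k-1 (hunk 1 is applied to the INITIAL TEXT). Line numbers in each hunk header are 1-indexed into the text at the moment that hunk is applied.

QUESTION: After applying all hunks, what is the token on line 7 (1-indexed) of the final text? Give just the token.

Answer: ysr

Derivation:
Hunk 1: at line 1 remove [fgk,zmzau] add [nsnvo,cth] -> 6 lines: cily dzpb nsnvo cth uqcye ysr
Hunk 2: at line 1 remove [nsnvo,cth] add [jyagl,clo] -> 6 lines: cily dzpb jyagl clo uqcye ysr
Hunk 3: at line 4 remove [uqcye] add [vfmj,mpb] -> 7 lines: cily dzpb jyagl clo vfmj mpb ysr
Hunk 4: at line 1 remove [dzpb,jyagl,clo] add [kgojc] -> 5 lines: cily kgojc vfmj mpb ysr
Hunk 5: at line 1 remove [vfmj] add [trmrq,ajpek] -> 6 lines: cily kgojc trmrq ajpek mpb ysr
Hunk 6: at line 1 remove [trmrq,ajpek] add [wkwq,rcf,lpzx] -> 7 lines: cily kgojc wkwq rcf lpzx mpb ysr
Hunk 7: at line 3 remove [lpzx] add [zkl] -> 7 lines: cily kgojc wkwq rcf zkl mpb ysr
Final line 7: ysr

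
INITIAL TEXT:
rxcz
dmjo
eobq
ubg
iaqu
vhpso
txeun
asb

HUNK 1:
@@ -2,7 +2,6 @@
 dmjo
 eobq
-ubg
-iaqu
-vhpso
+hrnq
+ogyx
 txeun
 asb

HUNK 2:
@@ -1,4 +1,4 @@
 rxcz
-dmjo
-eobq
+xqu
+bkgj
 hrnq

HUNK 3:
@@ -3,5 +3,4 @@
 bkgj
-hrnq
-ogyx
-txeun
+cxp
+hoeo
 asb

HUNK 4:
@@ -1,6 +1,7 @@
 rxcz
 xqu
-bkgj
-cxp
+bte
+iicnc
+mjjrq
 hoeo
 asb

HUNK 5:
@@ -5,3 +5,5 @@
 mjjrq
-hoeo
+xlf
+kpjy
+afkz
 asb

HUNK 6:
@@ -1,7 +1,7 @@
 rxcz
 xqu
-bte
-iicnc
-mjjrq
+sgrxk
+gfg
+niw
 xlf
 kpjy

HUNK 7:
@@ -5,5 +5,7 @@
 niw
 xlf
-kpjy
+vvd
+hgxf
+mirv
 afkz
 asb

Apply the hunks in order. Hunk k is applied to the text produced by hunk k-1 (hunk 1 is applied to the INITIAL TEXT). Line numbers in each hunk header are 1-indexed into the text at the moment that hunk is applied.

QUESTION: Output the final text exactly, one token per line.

Hunk 1: at line 2 remove [ubg,iaqu,vhpso] add [hrnq,ogyx] -> 7 lines: rxcz dmjo eobq hrnq ogyx txeun asb
Hunk 2: at line 1 remove [dmjo,eobq] add [xqu,bkgj] -> 7 lines: rxcz xqu bkgj hrnq ogyx txeun asb
Hunk 3: at line 3 remove [hrnq,ogyx,txeun] add [cxp,hoeo] -> 6 lines: rxcz xqu bkgj cxp hoeo asb
Hunk 4: at line 1 remove [bkgj,cxp] add [bte,iicnc,mjjrq] -> 7 lines: rxcz xqu bte iicnc mjjrq hoeo asb
Hunk 5: at line 5 remove [hoeo] add [xlf,kpjy,afkz] -> 9 lines: rxcz xqu bte iicnc mjjrq xlf kpjy afkz asb
Hunk 6: at line 1 remove [bte,iicnc,mjjrq] add [sgrxk,gfg,niw] -> 9 lines: rxcz xqu sgrxk gfg niw xlf kpjy afkz asb
Hunk 7: at line 5 remove [kpjy] add [vvd,hgxf,mirv] -> 11 lines: rxcz xqu sgrxk gfg niw xlf vvd hgxf mirv afkz asb

Answer: rxcz
xqu
sgrxk
gfg
niw
xlf
vvd
hgxf
mirv
afkz
asb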